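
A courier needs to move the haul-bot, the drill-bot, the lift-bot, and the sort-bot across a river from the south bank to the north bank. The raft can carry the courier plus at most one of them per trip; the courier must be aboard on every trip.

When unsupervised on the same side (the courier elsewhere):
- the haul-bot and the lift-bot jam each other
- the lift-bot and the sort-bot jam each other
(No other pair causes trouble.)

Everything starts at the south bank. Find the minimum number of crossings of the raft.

9

Counting alone: the courier can take at most 1 across per trip to the north bank, so moving all 4 needs at least 4 loaded trips out, with a return between consecutive ones — at least 7 crossings.
The safety rule pushes this higher. Following every safe sequence of crossings, the most of the 4 that can be at the north bank as the raft arrives there on crossing 7 is 3 — never all 4.
So no plan with fewer than 9 crossings exists, and this one achieves 9:
1. Courier goes to the north bank with the lift-bot.  [the south bank: the drill-bot, the haul-bot, the sort-bot | the north bank: the lift-bot]
2. Courier goes back to the south bank alone.  [the south bank: the drill-bot, the haul-bot, the sort-bot | the north bank: the lift-bot]
3. Courier goes to the north bank with the haul-bot.  [the south bank: the drill-bot, the sort-bot | the north bank: the haul-bot, the lift-bot]
4. Courier goes back to the south bank with the lift-bot.  [the south bank: the drill-bot, the lift-bot, the sort-bot | the north bank: the haul-bot]
5. Courier goes to the north bank with the sort-bot.  [the south bank: the drill-bot, the lift-bot | the north bank: the haul-bot, the sort-bot]
6. Courier goes back to the south bank alone.  [the south bank: the drill-bot, the lift-bot | the north bank: the haul-bot, the sort-bot]
7. Courier goes to the north bank with the drill-bot.  [the south bank: the lift-bot | the north bank: the drill-bot, the haul-bot, the sort-bot]
8. Courier goes back to the south bank alone.  [the south bank: the lift-bot | the north bank: the drill-bot, the haul-bot, the sort-bot]
9. Courier goes to the north bank with the lift-bot.  [the south bank: — | the north bank: the drill-bot, the haul-bot, the lift-bot, the sort-bot]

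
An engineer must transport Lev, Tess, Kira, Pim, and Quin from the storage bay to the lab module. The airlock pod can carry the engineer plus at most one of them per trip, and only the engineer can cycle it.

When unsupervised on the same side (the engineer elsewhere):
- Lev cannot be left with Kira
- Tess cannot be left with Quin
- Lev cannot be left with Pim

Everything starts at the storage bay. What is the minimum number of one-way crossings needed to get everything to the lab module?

impossible

Whatever the first load, the items left behind include a forbidden pair without the engineer. No opening move is safe, so no plan exists.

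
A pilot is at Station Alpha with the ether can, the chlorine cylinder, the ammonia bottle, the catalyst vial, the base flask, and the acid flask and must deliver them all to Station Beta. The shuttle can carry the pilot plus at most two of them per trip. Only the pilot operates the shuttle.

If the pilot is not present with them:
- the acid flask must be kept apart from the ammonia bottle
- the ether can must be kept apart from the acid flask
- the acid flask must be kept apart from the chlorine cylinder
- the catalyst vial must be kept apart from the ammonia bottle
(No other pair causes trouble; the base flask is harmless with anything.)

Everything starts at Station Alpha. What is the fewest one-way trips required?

Counting alone: the pilot can take at most 2 across per trip to Station Beta, so moving all 6 needs at least 3 loaded trips out, with a return between consecutive ones — at least 5 crossings.
The safety rule pushes this higher. Following every safe sequence of crossings, the most of the 6 that can be at Station Beta as the shuttle arrives there on crossing 5 is 5 — never all 6.
So no plan with fewer than 7 crossings exists, and this one achieves 7:
1. Pilot goes to Station Beta with the acid flask and the ammonia bottle.
2. Pilot goes back to Station Alpha with the ammonia bottle.
3. Pilot goes to Station Beta with the ammonia bottle and the ether can.
4. Pilot goes back to Station Alpha with the acid flask.
5. Pilot goes to Station Beta with the base flask and the chlorine cylinder.
6. Pilot goes back to Station Alpha alone.
7. Pilot goes to Station Beta with the acid flask and the catalyst vial.

7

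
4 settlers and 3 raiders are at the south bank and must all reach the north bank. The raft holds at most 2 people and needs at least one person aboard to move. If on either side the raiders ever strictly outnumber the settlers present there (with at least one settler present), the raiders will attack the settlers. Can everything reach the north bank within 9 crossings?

Counting alone: each trip to the north bank takes at most 2 across and each return brings at least 1 back, so after t trips out (and t−1 returns) at most 2t − (t−1) of the 7 are across; that first reaches 7 at t = 6, so at least 11 crossings are needed.
Since 9 < 11, 9 crossings cannot be enough. (The shortest complete plan in fact takes 11:)
1. 2 raiders → the north bank.  (the south bank: 4S 1R; the north bank: 0S 2R)
2. 1 raider ← the south bank.  (the south bank: 4S 2R; the north bank: 0S 1R)
3. 2 raiders → the north bank.  (the south bank: 4S 0R; the north bank: 0S 3R)
4. 1 raider ← the south bank.  (the south bank: 4S 1R; the north bank: 0S 2R)
5. 2 settlers → the north bank.  (the south bank: 2S 1R; the north bank: 2S 2R)
6. 1 raider ← the south bank.  (the south bank: 2S 2R; the north bank: 2S 1R)
7. 1 settler and 1 raider → the north bank.  (the south bank: 1S 1R; the north bank: 3S 2R)
8. 1 settler ← the south bank.  (the south bank: 2S 1R; the north bank: 2S 2R)
9. 1 settler and 1 raider → the north bank.  (the south bank: 1S 0R; the north bank: 3S 3R)
10. 1 raider ← the south bank.  (the south bank: 1S 1R; the north bank: 3S 2R)
11. 1 settler and 1 raider → the north bank.  (the south bank: 0S 0R; the north bank: 4S 3R)

No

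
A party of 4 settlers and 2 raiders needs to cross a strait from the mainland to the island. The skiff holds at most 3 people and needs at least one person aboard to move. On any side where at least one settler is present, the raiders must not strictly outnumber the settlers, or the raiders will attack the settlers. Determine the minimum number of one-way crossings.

5

Counting alone: each trip to the island takes at most 3 across and each return brings at least 1 back, so after t trips out (and t−1 returns) at most 3t − (t−1) of the 6 are across; that first reaches 6 at t = 3, so at least 5 crossings are needed.
The plan below uses exactly 5 crossings, so it is optimal:
1. 2 raiders → the island.  (the mainland: 4S 0R; the island: 0S 2R)
2. 1 raider ← the mainland.  (the mainland: 4S 1R; the island: 0S 1R)
3. 2 settlers and 1 raider → the island.  (the mainland: 2S 0R; the island: 2S 2R)
4. 1 raider ← the mainland.  (the mainland: 2S 1R; the island: 2S 1R)
5. 2 settlers and 1 raider → the island.  (the mainland: 0S 0R; the island: 4S 2R)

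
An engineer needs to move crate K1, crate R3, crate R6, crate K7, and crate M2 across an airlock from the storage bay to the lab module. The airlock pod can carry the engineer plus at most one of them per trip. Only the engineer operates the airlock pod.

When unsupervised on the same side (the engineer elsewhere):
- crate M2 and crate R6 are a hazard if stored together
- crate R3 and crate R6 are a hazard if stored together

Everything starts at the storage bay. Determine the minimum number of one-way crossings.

Counting alone: the engineer can take at most 1 across per trip to the lab module, so moving all 5 needs at least 5 loaded trips out, with a return between consecutive ones — at least 9 crossings.
The safety rule pushes this higher. Following every safe sequence of crossings, the most of the 5 that can be at the lab module as the airlock pod arrives there on crossing 9 is 4 — never all 5.
So no plan with fewer than 11 crossings exists, and this one achieves 11:
1. Engineer goes to the lab module with crate R6.  [the storage bay: crate K1, crate K7, crate M2, crate R3 | the lab module: crate R6]
2. Engineer goes back to the storage bay alone.  [the storage bay: crate K1, crate K7, crate M2, crate R3 | the lab module: crate R6]
3. Engineer goes to the lab module with crate K1.  [the storage bay: crate K7, crate M2, crate R3 | the lab module: crate K1, crate R6]
4. Engineer goes back to the storage bay alone.  [the storage bay: crate K7, crate M2, crate R3 | the lab module: crate K1, crate R6]
5. Engineer goes to the lab module with crate R3.  [the storage bay: crate K7, crate M2 | the lab module: crate K1, crate R3, crate R6]
6. Engineer goes back to the storage bay with crate R6.  [the storage bay: crate K7, crate M2, crate R6 | the lab module: crate K1, crate R3]
7. Engineer goes to the lab module with crate M2.  [the storage bay: crate K7, crate R6 | the lab module: crate K1, crate M2, crate R3]
8. Engineer goes back to the storage bay alone.  [the storage bay: crate K7, crate R6 | the lab module: crate K1, crate M2, crate R3]
9. Engineer goes to the lab module with crate K7.  [the storage bay: crate R6 | the lab module: crate K1, crate K7, crate M2, crate R3]
10. Engineer goes back to the storage bay alone.  [the storage bay: crate R6 | the lab module: crate K1, crate K7, crate M2, crate R3]
11. Engineer goes to the lab module with crate R6.  [the storage bay: — | the lab module: crate K1, crate K7, crate M2, crate R3, crate R6]

11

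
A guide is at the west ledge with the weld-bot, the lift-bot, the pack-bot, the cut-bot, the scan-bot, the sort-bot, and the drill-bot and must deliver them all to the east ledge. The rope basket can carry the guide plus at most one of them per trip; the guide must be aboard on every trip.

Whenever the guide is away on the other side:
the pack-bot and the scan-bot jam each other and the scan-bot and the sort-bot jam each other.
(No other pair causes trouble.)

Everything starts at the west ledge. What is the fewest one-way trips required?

15

Counting alone: the guide can take at most 1 across per trip to the east ledge, so moving all 7 needs at least 7 loaded trips out, with a return between consecutive ones — at least 13 crossings.
The safety rule pushes this higher. Following every safe sequence of crossings, the most of the 7 that can be at the east ledge as the rope basket arrives there on crossing 13 is 6 — never all 7.
So no plan with fewer than 15 crossings exists, and this one achieves 15:
1. Guide goes to the east ledge with the scan-bot.  [the west ledge: the cut-bot, the drill-bot, the lift-bot, the pack-bot, the sort-bot, the weld-bot | the east ledge: the scan-bot]
2. Guide goes back to the west ledge alone.  [the west ledge: the cut-bot, the drill-bot, the lift-bot, the pack-bot, the sort-bot, the weld-bot | the east ledge: the scan-bot]
3. Guide goes to the east ledge with the weld-bot.  [the west ledge: the cut-bot, the drill-bot, the lift-bot, the pack-bot, the sort-bot | the east ledge: the scan-bot, the weld-bot]
4. Guide goes back to the west ledge alone.  [the west ledge: the cut-bot, the drill-bot, the lift-bot, the pack-bot, the sort-bot | the east ledge: the scan-bot, the weld-bot]
5. Guide goes to the east ledge with the lift-bot.  [the west ledge: the cut-bot, the drill-bot, the pack-bot, the sort-bot | the east ledge: the lift-bot, the scan-bot, the weld-bot]
6. Guide goes back to the west ledge alone.  [the west ledge: the cut-bot, the drill-bot, the pack-bot, the sort-bot | the east ledge: the lift-bot, the scan-bot, the weld-bot]
7. Guide goes to the east ledge with the pack-bot.  [the west ledge: the cut-bot, the drill-bot, the sort-bot | the east ledge: the lift-bot, the pack-bot, the scan-bot, the weld-bot]
8. Guide goes back to the west ledge with the scan-bot.  [the west ledge: the cut-bot, the drill-bot, the scan-bot, the sort-bot | the east ledge: the lift-bot, the pack-bot, the weld-bot]
9. Guide goes to the east ledge with the sort-bot.  [the west ledge: the cut-bot, the drill-bot, the scan-bot | the east ledge: the lift-bot, the pack-bot, the sort-bot, the weld-bot]
10. Guide goes back to the west ledge alone.  [the west ledge: the cut-bot, the drill-bot, the scan-bot | the east ledge: the lift-bot, the pack-bot, the sort-bot, the weld-bot]
11. Guide goes to the east ledge with the cut-bot.  [the west ledge: the drill-bot, the scan-bot | the east ledge: the cut-bot, the lift-bot, the pack-bot, the sort-bot, the weld-bot]
12. Guide goes back to the west ledge alone.  [the west ledge: the drill-bot, the scan-bot | the east ledge: the cut-bot, the lift-bot, the pack-bot, the sort-bot, the weld-bot]
13. Guide goes to the east ledge with the drill-bot.  [the west ledge: the scan-bot | the east ledge: the cut-bot, the drill-bot, the lift-bot, the pack-bot, the sort-bot, the weld-bot]
14. Guide goes back to the west ledge alone.  [the west ledge: the scan-bot | the east ledge: the cut-bot, the drill-bot, the lift-bot, the pack-bot, the sort-bot, the weld-bot]
15. Guide goes to the east ledge with the scan-bot.  [the west ledge: — | the east ledge: the cut-bot, the drill-bot, the lift-bot, the pack-bot, the scan-bot, the sort-bot, the weld-bot]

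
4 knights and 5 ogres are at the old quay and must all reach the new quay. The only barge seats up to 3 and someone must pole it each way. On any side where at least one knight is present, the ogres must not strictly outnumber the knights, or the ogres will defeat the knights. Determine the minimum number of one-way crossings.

The ogres already outnumber the knights at the old quay before anyone moves, so the starting position itself is disallowed.

impossible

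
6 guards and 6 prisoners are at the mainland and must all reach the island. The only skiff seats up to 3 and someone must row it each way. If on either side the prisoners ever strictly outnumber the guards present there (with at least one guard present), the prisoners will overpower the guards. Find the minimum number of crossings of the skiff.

Following every safe sequence of crossings from the start, the most of the 12 that can be at the island as the skiff arrives there on crossings 1, 3, 5 is 3, 5, 6 respectively; the best ever achieved is 6 of 12.
From crossing 7 on, no configuration arises that was not already reachable earlier: only 17 distinct safe configurations (who is on which side, and where the skiff is) can ever be reached, none of them has everyone across, and every continuation just revisits them. They are: 0 guards + 0 prisoners across (skiff back at the start); 0 guards + 1 prisoner across (skiff there); 0 guards + 1 prisoner across (skiff back at the start); 0 guards + 2 prisoners across (skiff there); 0 guards + 2 prisoners across (skiff back at the start); 0 guards + 3 prisoners across (skiff there); 0 guards + 3 prisoners across (skiff back at the start); 0 guards + 4 prisoners across (skiff there); 0 guards + 4 prisoners across (skiff back at the start); 0 guards + 5 prisoners across (skiff there); 0 guards + 5 prisoners across (skiff back at the start); 0 guards + 6 prisoners across (skiff there); 1 guard + 1 prisoner across (skiff there); 1 guard + 1 prisoner across (skiff back at the start); 2 guards + 2 prisoners across (skiff there); 2 guards + 2 prisoners across (skiff back at the start); 3 guards + 3 prisoners across (skiff there). So no valid plan exists.

impossible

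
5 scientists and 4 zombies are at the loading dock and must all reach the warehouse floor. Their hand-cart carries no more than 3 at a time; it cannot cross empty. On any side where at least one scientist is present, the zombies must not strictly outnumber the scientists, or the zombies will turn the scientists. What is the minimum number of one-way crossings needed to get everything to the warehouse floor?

7

Counting alone: each trip to the warehouse floor takes at most 3 across and each return brings at least 1 back, so after t trips out (and t−1 returns) at most 3t − (t−1) of the 9 are across; that first reaches 9 at t = 4, so at least 7 crossings are needed.
The plan below uses exactly 7 crossings, so it is optimal:
1. 3 zombies → the warehouse floor.  (the loading dock: 5S 1Z; the warehouse floor: 0S 3Z)
2. 1 zombie ← the loading dock.  (the loading dock: 5S 2Z; the warehouse floor: 0S 2Z)
3. 3 scientists → the warehouse floor.  (the loading dock: 2S 2Z; the warehouse floor: 3S 2Z)
4. 1 scientist ← the loading dock.  (the loading dock: 3S 2Z; the warehouse floor: 2S 2Z)
5. 2 scientists and 1 zombie → the warehouse floor.  (the loading dock: 1S 1Z; the warehouse floor: 4S 3Z)
6. 1 scientist ← the loading dock.  (the loading dock: 2S 1Z; the warehouse floor: 3S 3Z)
7. 2 scientists and 1 zombie → the warehouse floor.  (the loading dock: 0S 0Z; the warehouse floor: 5S 4Z)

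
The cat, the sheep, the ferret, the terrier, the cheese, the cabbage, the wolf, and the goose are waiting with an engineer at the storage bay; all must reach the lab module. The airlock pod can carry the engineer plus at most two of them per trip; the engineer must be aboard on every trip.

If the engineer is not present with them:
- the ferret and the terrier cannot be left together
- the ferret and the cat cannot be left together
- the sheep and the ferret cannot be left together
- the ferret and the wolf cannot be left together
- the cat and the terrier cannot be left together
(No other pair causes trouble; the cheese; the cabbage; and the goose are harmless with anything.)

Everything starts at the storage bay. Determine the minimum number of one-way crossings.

13

Counting alone: the engineer can take at most 2 across per trip to the lab module, so moving all 8 needs at least 4 loaded trips out, with a return between consecutive ones — at least 7 crossings.
The safety rule pushes this higher. Following every safe sequence of crossings, the most of the 8 that can be at the lab module as the airlock pod arrives there on crossings 7, 9, 11 is 5, 6, 7 respectively — never all 8.
So no plan with fewer than 13 crossings exists, and this one achieves 13:
1. Engineer goes to the lab module with the cat and the ferret.  [the storage bay: the cabbage, the cheese, the goose, the sheep, the terrier, the wolf | the lab module: the cat, the ferret]
2. Engineer goes back to the storage bay with the cat.  [the storage bay: the cabbage, the cat, the cheese, the goose, the sheep, the terrier, the wolf | the lab module: the ferret]
3. Engineer goes to the lab module with the cat and the sheep.  [the storage bay: the cabbage, the cheese, the goose, the terrier, the wolf | the lab module: the cat, the ferret, the sheep]
4. Engineer goes back to the storage bay with the ferret.  [the storage bay: the cabbage, the cheese, the ferret, the goose, the terrier, the wolf | the lab module: the cat, the sheep]
5. Engineer goes to the lab module with the cheese and the ferret.  [the storage bay: the cabbage, the goose, the terrier, the wolf | the lab module: the cat, the cheese, the ferret, the sheep]
6. Engineer goes back to the storage bay with the ferret.  [the storage bay: the cabbage, the ferret, the goose, the terrier, the wolf | the lab module: the cat, the cheese, the sheep]
7. Engineer goes to the lab module with the cabbage and the ferret.  [the storage bay: the goose, the terrier, the wolf | the lab module: the cabbage, the cat, the cheese, the ferret, the sheep]
8. Engineer goes back to the storage bay with the ferret.  [the storage bay: the ferret, the goose, the terrier, the wolf | the lab module: the cabbage, the cat, the cheese, the sheep]
9. Engineer goes to the lab module with the ferret and the wolf.  [the storage bay: the goose, the terrier | the lab module: the cabbage, the cat, the cheese, the ferret, the sheep, the wolf]
10. Engineer goes back to the storage bay with the ferret.  [the storage bay: the ferret, the goose, the terrier | the lab module: the cabbage, the cat, the cheese, the sheep, the wolf]
11. Engineer goes to the lab module with the ferret and the goose.  [the storage bay: the terrier | the lab module: the cabbage, the cat, the cheese, the ferret, the goose, the sheep, the wolf]
12. Engineer goes back to the storage bay with the ferret.  [the storage bay: the ferret, the terrier | the lab module: the cabbage, the cat, the cheese, the goose, the sheep, the wolf]
13. Engineer goes to the lab module with the ferret and the terrier.  [the storage bay: — | the lab module: the cabbage, the cat, the cheese, the ferret, the goose, the sheep, the terrier, the wolf]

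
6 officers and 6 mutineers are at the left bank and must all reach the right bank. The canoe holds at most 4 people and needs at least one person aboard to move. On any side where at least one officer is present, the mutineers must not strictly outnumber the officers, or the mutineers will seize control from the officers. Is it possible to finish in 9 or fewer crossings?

Yes — this plan uses 9 crossings (≤ 9):
1. 2 mutineers → the right bank.  (the left bank: 6O 4M; the right bank: 0O 2M)
2. 1 mutineer ← the left bank.  (the left bank: 6O 5M; the right bank: 0O 1M)
3. 4 mutineers → the right bank.  (the left bank: 6O 1M; the right bank: 0O 5M)
4. 1 mutineer ← the left bank.  (the left bank: 6O 2M; the right bank: 0O 4M)
5. 4 officers → the right bank.  (the left bank: 2O 2M; the right bank: 4O 4M)
6. 1 officer and 1 mutineer ← the left bank.  (the left bank: 3O 3M; the right bank: 3O 3M)
7. 2 officers and 2 mutineers → the right bank.  (the left bank: 1O 1M; the right bank: 5O 5M)
8. 1 officer and 1 mutineer ← the left bank.  (the left bank: 2O 2M; the right bank: 4O 4M)
9. 2 officers and 2 mutineers → the right bank.  (the left bank: 0O 0M; the right bank: 6O 6M)

Yes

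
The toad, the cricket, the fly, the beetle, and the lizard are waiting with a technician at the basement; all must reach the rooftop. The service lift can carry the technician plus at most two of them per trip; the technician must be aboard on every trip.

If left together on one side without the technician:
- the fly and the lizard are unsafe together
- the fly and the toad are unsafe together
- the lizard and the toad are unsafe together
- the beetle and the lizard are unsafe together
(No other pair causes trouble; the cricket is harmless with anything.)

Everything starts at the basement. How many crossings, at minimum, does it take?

7

Counting alone: the technician can take at most 2 across per trip to the rooftop, so moving all 5 needs at least 3 loaded trips out, with a return between consecutive ones — at least 5 crossings.
The safety rule pushes this higher. Following every safe sequence of crossings, the most of the 5 that can be at the rooftop as the service lift arrives there on crossing 5 is 4 — never all 5.
So no plan with fewer than 7 crossings exists, and this one achieves 7:
1. Technician goes to the rooftop with the lizard and the toad.  [the basement: the beetle, the cricket, the fly | the rooftop: the lizard, the toad]
2. Technician goes back to the basement with the toad.  [the basement: the beetle, the cricket, the fly, the toad | the rooftop: the lizard]
3. Technician goes to the rooftop with the cricket and the toad.  [the basement: the beetle, the fly | the rooftop: the cricket, the lizard, the toad]
4. Technician goes back to the basement with the toad.  [the basement: the beetle, the fly, the toad | the rooftop: the cricket, the lizard]
5. Technician goes to the rooftop with the beetle and the toad.  [the basement: the fly | the rooftop: the beetle, the cricket, the lizard, the toad]
6. Technician goes back to the basement with the lizard.  [the basement: the fly, the lizard | the rooftop: the beetle, the cricket, the toad]
7. Technician goes to the rooftop with the fly and the lizard.  [the basement: — | the rooftop: the beetle, the cricket, the fly, the lizard, the toad]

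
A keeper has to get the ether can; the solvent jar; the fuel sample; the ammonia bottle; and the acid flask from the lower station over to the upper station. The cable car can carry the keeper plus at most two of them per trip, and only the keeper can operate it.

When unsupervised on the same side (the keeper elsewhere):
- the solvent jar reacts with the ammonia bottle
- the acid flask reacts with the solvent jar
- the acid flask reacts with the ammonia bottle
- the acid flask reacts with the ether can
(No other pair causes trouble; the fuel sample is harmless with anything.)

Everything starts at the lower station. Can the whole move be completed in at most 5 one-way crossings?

Counting alone: the keeper can take at most 2 across per trip to the upper station, so moving all 5 needs at least 3 loaded trips out, with a return between consecutive ones — at least 5 crossings.
The safety rule pushes this higher. Following every safe sequence of crossings, the most of the 5 that can be at the upper station as the cable car arrives there on crossing 5 is 4 — never all 5.
So the move cannot be finished within 5 crossings. (The shortest complete plan takes 7:)
1. Keeper goes to the upper station with the acid flask and the solvent jar.  [the lower station: the ammonia bottle, the ether can, the fuel sample | the upper station: the acid flask, the solvent jar]
2. Keeper goes back to the lower station with the solvent jar.  [the lower station: the ammonia bottle, the ether can, the fuel sample, the solvent jar | the upper station: the acid flask]
3. Keeper goes to the upper station with the ether can and the solvent jar.  [the lower station: the ammonia bottle, the fuel sample | the upper station: the acid flask, the ether can, the solvent jar]
4. Keeper goes back to the lower station with the acid flask.  [the lower station: the acid flask, the ammonia bottle, the fuel sample | the upper station: the ether can, the solvent jar]
5. Keeper goes to the upper station with the ammonia bottle and the fuel sample.  [the lower station: the acid flask | the upper station: the ammonia bottle, the ether can, the fuel sample, the solvent jar]
6. Keeper goes back to the lower station with the solvent jar.  [the lower station: the acid flask, the solvent jar | the upper station: the ammonia bottle, the ether can, the fuel sample]
7. Keeper goes to the upper station with the acid flask and the solvent jar.  [the lower station: — | the upper station: the acid flask, the ammonia bottle, the ether can, the fuel sample, the solvent jar]

No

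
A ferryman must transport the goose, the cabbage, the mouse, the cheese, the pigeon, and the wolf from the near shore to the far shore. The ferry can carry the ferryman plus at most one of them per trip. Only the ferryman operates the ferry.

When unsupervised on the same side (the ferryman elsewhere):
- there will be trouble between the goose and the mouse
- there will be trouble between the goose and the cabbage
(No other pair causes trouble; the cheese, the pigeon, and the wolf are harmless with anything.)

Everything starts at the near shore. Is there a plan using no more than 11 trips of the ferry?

Counting alone: the ferryman can take at most 1 across per trip to the far shore, so moving all 6 needs at least 6 loaded trips out, with a return between consecutive ones — at least 11 crossings.
The safety rule pushes this higher. Following every safe sequence of crossings, the most of the 6 that can be at the far shore as the ferry arrives there on crossing 11 is 5 — never all 6.
So the move cannot be finished within 11 crossings. (The shortest complete plan takes 13:)
1. Ferryman goes to the far shore with the goose.
2. Ferryman goes back to the near shore alone.
3. Ferryman goes to the far shore with the cabbage.
4. Ferryman goes back to the near shore with the goose.
5. Ferryman goes to the far shore with the mouse.
6. Ferryman goes back to the near shore alone.
7. Ferryman goes to the far shore with the cheese.
8. Ferryman goes back to the near shore alone.
9. Ferryman goes to the far shore with the pigeon.
10. Ferryman goes back to the near shore alone.
11. Ferryman goes to the far shore with the wolf.
12. Ferryman goes back to the near shore alone.
13. Ferryman goes to the far shore with the goose.

No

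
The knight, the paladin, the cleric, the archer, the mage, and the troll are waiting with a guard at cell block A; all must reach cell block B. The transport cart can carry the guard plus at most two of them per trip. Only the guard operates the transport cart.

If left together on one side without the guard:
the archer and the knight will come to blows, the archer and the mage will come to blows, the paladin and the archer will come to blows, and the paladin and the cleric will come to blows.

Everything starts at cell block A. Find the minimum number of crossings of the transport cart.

7

Counting alone: the guard can take at most 2 across per trip to cell block B, so moving all 6 needs at least 3 loaded trips out, with a return between consecutive ones — at least 5 crossings.
The safety rule pushes this higher. Following every safe sequence of crossings, the most of the 6 that can be at cell block B as the transport cart arrives there on crossing 5 is 5 — never all 6.
So no plan with fewer than 7 crossings exists, and this one achieves 7:
1. Guard goes to cell block B with the archer and the paladin.
2. Guard goes back to cell block A with the paladin.
3. Guard goes to cell block B with the knight and the paladin.
4. Guard goes back to cell block A with the archer.
5. Guard goes to cell block B with the mage and the troll.
6. Guard goes back to cell block A alone.
7. Guard goes to cell block B with the archer and the cleric.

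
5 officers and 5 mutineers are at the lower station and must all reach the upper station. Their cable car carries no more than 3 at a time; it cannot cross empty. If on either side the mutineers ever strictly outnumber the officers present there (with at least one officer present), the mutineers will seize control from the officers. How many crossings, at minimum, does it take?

11

Counting alone: each trip to the upper station takes at most 3 across and each return brings at least 1 back, so after t trips out (and t−1 returns) at most 3t − (t−1) of the 10 are across; that first reaches 10 at t = 5, so at least 9 crossings are needed.
The safety rule pushes this higher. Following every safe sequence of crossings, the most of the 10 that can be at the upper station as the cable car arrives there on crossing 9 is 9 — never all 10.
So no plan with fewer than 11 crossings exists, and this one achieves 11:
1. 2 mutineers → the upper station.  (the lower station: 5O 3M; the upper station: 0O 2M)
2. 1 mutineer ← the lower station.  (the lower station: 5O 4M; the upper station: 0O 1M)
3. 3 mutineers → the upper station.  (the lower station: 5O 1M; the upper station: 0O 4M)
4. 1 mutineer ← the lower station.  (the lower station: 5O 2M; the upper station: 0O 3M)
5. 3 officers → the upper station.  (the lower station: 2O 2M; the upper station: 3O 3M)
6. 1 officer and 1 mutineer ← the lower station.  (the lower station: 3O 3M; the upper station: 2O 2M)
7. 3 officers → the upper station.  (the lower station: 0O 3M; the upper station: 5O 2M)
8. 1 mutineer ← the lower station.  (the lower station: 0O 4M; the upper station: 5O 1M)
9. 2 mutineers → the upper station.  (the lower station: 0O 2M; the upper station: 5O 3M)
10. 1 mutineer ← the lower station.  (the lower station: 0O 3M; the upper station: 5O 2M)
11. 3 mutineers → the upper station.  (the lower station: 0O 0M; the upper station: 5O 5M)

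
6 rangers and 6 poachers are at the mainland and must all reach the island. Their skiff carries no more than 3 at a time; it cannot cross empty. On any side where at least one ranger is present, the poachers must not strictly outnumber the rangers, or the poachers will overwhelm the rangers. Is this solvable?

No

Following every safe sequence of crossings from the start, the most of the 12 that can be at the island as the skiff arrives there on crossings 1, 3, 5 is 3, 5, 6 respectively; the best ever achieved is 6 of 12.
From crossing 7 on, no configuration arises that was not already reachable earlier: only 17 distinct safe configurations (who is on which side, and where the skiff is) can ever be reached, none of them has everyone across, and every continuation just revisits them. They are: 0 rangers + 0 poachers across (skiff back at the start); 0 rangers + 1 poacher across (skiff there); 0 rangers + 1 poacher across (skiff back at the start); 0 rangers + 2 poachers across (skiff there); 0 rangers + 2 poachers across (skiff back at the start); 0 rangers + 3 poachers across (skiff there); 0 rangers + 3 poachers across (skiff back at the start); 0 rangers + 4 poachers across (skiff there); 0 rangers + 4 poachers across (skiff back at the start); 0 rangers + 5 poachers across (skiff there); 0 rangers + 5 poachers across (skiff back at the start); 0 rangers + 6 poachers across (skiff there); 1 ranger + 1 poacher across (skiff there); 1 ranger + 1 poacher across (skiff back at the start); 2 rangers + 2 poachers across (skiff there); 2 rangers + 2 poachers across (skiff back at the start); 3 rangers + 3 poachers across (skiff there). So no valid plan exists.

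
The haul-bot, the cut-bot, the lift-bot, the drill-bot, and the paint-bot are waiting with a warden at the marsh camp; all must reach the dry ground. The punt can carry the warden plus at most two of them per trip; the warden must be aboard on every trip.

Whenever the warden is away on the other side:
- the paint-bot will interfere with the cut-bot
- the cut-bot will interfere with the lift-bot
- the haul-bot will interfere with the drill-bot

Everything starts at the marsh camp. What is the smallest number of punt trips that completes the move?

5

Counting alone: the warden can take at most 2 across per trip to the dry ground, so moving all 5 needs at least 3 loaded trips out, with a return between consecutive ones — at least 5 crossings.
The plan below uses exactly 5 crossings, so it is optimal:
1. Warden goes to the dry ground with the cut-bot and the haul-bot.  [the marsh camp: the drill-bot, the lift-bot, the paint-bot | the dry ground: the cut-bot, the haul-bot]
2. Warden goes back to the marsh camp alone.  [the marsh camp: the drill-bot, the lift-bot, the paint-bot | the dry ground: the cut-bot, the haul-bot]
3. Warden goes to the dry ground with the lift-bot and the paint-bot.  [the marsh camp: the drill-bot | the dry ground: the cut-bot, the haul-bot, the lift-bot, the paint-bot]
4. Warden goes back to the marsh camp with the cut-bot.  [the marsh camp: the cut-bot, the drill-bot | the dry ground: the haul-bot, the lift-bot, the paint-bot]
5. Warden goes to the dry ground with the cut-bot and the drill-bot.  [the marsh camp: — | the dry ground: the cut-bot, the drill-bot, the haul-bot, the lift-bot, the paint-bot]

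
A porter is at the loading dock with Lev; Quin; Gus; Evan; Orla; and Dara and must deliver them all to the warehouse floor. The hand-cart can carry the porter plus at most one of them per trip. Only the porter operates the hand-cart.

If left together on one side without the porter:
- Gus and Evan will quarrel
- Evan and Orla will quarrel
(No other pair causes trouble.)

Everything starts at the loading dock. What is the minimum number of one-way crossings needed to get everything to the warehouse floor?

13

Counting alone: the porter can take at most 1 across per trip to the warehouse floor, so moving all 6 needs at least 6 loaded trips out, with a return between consecutive ones — at least 11 crossings.
The safety rule pushes this higher. Following every safe sequence of crossings, the most of the 6 that can be at the warehouse floor as the hand-cart arrives there on crossing 11 is 5 — never all 6.
So no plan with fewer than 13 crossings exists, and this one achieves 13:
1. Porter goes to the warehouse floor with Evan.
2. Porter goes back to the loading dock alone.
3. Porter goes to the warehouse floor with Lev.
4. Porter goes back to the loading dock alone.
5. Porter goes to the warehouse floor with Quin.
6. Porter goes back to the loading dock alone.
7. Porter goes to the warehouse floor with Gus.
8. Porter goes back to the loading dock with Evan.
9. Porter goes to the warehouse floor with Orla.
10. Porter goes back to the loading dock alone.
11. Porter goes to the warehouse floor with Dara.
12. Porter goes back to the loading dock alone.
13. Porter goes to the warehouse floor with Evan.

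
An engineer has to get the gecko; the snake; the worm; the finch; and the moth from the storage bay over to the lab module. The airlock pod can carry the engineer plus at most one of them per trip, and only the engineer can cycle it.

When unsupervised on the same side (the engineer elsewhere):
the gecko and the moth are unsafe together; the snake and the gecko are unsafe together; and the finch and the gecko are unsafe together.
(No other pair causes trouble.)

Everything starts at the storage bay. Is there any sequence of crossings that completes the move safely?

No

Following every safe sequence of crossings from the start, the most of the 5 that can be at the lab module as the airlock pod arrives there on crossings 1, 3, 5 is 1, 2, 3 respectively; the best ever achieved is 3 of 5.
From crossing 7 on, no configuration arises that was not already reachable earlier: only 18 distinct safe configurations (who is on which side, and where the airlock pod is) can ever be reached, none of them has everyone across, and every continuation just revisits them. So no valid plan exists.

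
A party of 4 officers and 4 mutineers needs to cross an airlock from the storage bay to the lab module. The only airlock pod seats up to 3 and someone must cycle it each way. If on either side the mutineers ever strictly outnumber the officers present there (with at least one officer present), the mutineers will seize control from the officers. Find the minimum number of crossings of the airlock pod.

Counting alone: each trip to the lab module takes at most 3 across and each return brings at least 1 back, so after t trips out (and t−1 returns) at most 3t − (t−1) of the 8 are across; that first reaches 8 at t = 4, so at least 7 crossings are needed.
The safety rule pushes this higher. Following every safe sequence of crossings, the most of the 8 that can be at the lab module as the airlock pod arrives there on crossing 7 is 7 — never all 8.
So no plan with fewer than 9 crossings exists, and this one achieves 9:
1. 2 mutineers → the lab module.  (the storage bay: 4O 2M; the lab module: 0O 2M)
2. 1 mutineer ← the storage bay.  (the storage bay: 4O 3M; the lab module: 0O 1M)
3. 3 mutineers → the lab module.  (the storage bay: 4O 0M; the lab module: 0O 4M)
4. 1 mutineer ← the storage bay.  (the storage bay: 4O 1M; the lab module: 0O 3M)
5. 3 officers → the lab module.  (the storage bay: 1O 1M; the lab module: 3O 3M)
6. 1 officer and 1 mutineer ← the storage bay.  (the storage bay: 2O 2M; the lab module: 2O 2M)
7. 2 officers → the lab module.  (the storage bay: 0O 2M; the lab module: 4O 2M)
8. 1 mutineer ← the storage bay.  (the storage bay: 0O 3M; the lab module: 4O 1M)
9. 3 mutineers → the lab module.  (the storage bay: 0O 0M; the lab module: 4O 4M)

9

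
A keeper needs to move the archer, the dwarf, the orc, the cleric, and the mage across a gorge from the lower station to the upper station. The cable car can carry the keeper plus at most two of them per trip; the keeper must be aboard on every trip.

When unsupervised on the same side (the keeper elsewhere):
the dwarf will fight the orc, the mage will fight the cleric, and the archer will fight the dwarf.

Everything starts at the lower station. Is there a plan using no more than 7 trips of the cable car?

Yes

Yes — this plan uses 5 crossings (≤ 7):
1. Keeper goes to the upper station with the cleric and the dwarf.  [the lower station: the archer, the mage, the orc | the upper station: the cleric, the dwarf]
2. Keeper goes back to the lower station alone.  [the lower station: the archer, the mage, the orc | the upper station: the cleric, the dwarf]
3. Keeper goes to the upper station with the archer and the orc.  [the lower station: the mage | the upper station: the archer, the cleric, the dwarf, the orc]
4. Keeper goes back to the lower station with the dwarf.  [the lower station: the dwarf, the mage | the upper station: the archer, the cleric, the orc]
5. Keeper goes to the upper station with the dwarf and the mage.  [the lower station: — | the upper station: the archer, the cleric, the dwarf, the mage, the orc]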